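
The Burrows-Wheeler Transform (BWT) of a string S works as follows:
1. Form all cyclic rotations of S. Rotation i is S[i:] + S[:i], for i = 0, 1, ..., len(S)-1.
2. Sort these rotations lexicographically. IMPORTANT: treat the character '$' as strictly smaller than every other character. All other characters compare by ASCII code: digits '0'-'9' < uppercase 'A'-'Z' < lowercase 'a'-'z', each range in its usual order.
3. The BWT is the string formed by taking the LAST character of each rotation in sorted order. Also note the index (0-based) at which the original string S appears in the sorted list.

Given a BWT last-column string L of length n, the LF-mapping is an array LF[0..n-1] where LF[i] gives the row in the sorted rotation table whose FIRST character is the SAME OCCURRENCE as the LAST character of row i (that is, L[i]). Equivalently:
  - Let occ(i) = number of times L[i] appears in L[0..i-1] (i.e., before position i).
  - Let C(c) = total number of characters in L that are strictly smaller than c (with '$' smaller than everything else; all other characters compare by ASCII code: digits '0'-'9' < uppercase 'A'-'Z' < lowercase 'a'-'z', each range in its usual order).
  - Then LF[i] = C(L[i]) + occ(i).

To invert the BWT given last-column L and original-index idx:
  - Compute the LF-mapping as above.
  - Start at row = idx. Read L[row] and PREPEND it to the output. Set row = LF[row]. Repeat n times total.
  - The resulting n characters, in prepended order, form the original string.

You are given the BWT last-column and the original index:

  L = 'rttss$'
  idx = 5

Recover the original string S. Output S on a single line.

Answer: tsstr$

Derivation:
LF mapping: 1 4 5 2 3 0
Walk LF starting at row 5, prepending L[row]:
  step 1: row=5, L[5]='$', prepend. Next row=LF[5]=0
  step 2: row=0, L[0]='r', prepend. Next row=LF[0]=1
  step 3: row=1, L[1]='t', prepend. Next row=LF[1]=4
  step 4: row=4, L[4]='s', prepend. Next row=LF[4]=3
  step 5: row=3, L[3]='s', prepend. Next row=LF[3]=2
  step 6: row=2, L[2]='t', prepend. Next row=LF[2]=5
Reversed output: tsstr$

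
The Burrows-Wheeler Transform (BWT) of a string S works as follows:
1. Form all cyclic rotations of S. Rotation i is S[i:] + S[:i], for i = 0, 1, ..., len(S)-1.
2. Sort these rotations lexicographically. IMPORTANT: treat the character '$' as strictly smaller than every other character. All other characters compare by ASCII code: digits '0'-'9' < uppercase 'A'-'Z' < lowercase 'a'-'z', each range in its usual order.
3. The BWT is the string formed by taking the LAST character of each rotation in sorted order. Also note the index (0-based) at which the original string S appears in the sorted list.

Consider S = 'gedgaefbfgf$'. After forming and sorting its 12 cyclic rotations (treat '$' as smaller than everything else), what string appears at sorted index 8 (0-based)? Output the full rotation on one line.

All 12 rotations (rotation i = S[i:]+S[:i]):
  rot[0] = gedgaefbfgf$
  rot[1] = edgaefbfgf$g
  rot[2] = dgaefbfgf$ge
  rot[3] = gaefbfgf$ged
  rot[4] = aefbfgf$gedg
  rot[5] = efbfgf$gedga
  rot[6] = fbfgf$gedgae
  rot[7] = bfgf$gedgaef
  rot[8] = fgf$gedgaefb
  rot[9] = gf$gedgaefbf
  rot[10] = f$gedgaefbfg
  rot[11] = $gedgaefbfgf
Sorted (with $ < everything):
  sorted[0] = $gedgaefbfgf
  sorted[1] = aefbfgf$gedg
  sorted[2] = bfgf$gedgaef
  sorted[3] = dgaefbfgf$ge
  sorted[4] = edgaefbfgf$g
  sorted[5] = efbfgf$gedga
  sorted[6] = f$gedgaefbfg
  sorted[7] = fbfgf$gedgae
  sorted[8] = fgf$gedgaefb
  sorted[9] = gaefbfgf$ged
  sorted[10] = gedgaefbfgf$
  sorted[11] = gf$gedgaefbf
sorted[8] = fgf$gedgaefb

Answer: fgf$gedgaefb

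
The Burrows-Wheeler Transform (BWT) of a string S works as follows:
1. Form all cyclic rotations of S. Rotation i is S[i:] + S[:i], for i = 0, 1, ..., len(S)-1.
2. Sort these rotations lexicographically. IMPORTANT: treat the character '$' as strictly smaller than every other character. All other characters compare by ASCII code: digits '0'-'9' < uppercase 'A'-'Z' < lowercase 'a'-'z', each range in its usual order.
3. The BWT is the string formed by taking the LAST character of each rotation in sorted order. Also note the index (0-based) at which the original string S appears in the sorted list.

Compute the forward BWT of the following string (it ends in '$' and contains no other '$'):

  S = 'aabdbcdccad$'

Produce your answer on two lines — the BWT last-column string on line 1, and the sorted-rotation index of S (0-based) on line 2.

All 12 rotations (rotation i = S[i:]+S[:i]):
  rot[0] = aabdbcdccad$
  rot[1] = abdbcdccad$a
  rot[2] = bdbcdccad$aa
  rot[3] = dbcdccad$aab
  rot[4] = bcdccad$aabd
  rot[5] = cdccad$aabdb
  rot[6] = dccad$aabdbc
  rot[7] = ccad$aabdbcd
  rot[8] = cad$aabdbcdc
  rot[9] = ad$aabdbcdcc
  rot[10] = d$aabdbcdcca
  rot[11] = $aabdbcdccad
Sorted (with $ < everything):
  sorted[0] = $aabdbcdccad  (last char: 'd')
  sorted[1] = aabdbcdccad$  (last char: '$')
  sorted[2] = abdbcdccad$a  (last char: 'a')
  sorted[3] = ad$aabdbcdcc  (last char: 'c')
  sorted[4] = bcdccad$aabd  (last char: 'd')
  sorted[5] = bdbcdccad$aa  (last char: 'a')
  sorted[6] = cad$aabdbcdc  (last char: 'c')
  sorted[7] = ccad$aabdbcd  (last char: 'd')
  sorted[8] = cdccad$aabdb  (last char: 'b')
  sorted[9] = d$aabdbcdcca  (last char: 'a')
  sorted[10] = dbcdccad$aab  (last char: 'b')
  sorted[11] = dccad$aabdbc  (last char: 'c')
Last column: d$acdacdbabc
Original string S is at sorted index 1

Answer: d$acdacdbabc
1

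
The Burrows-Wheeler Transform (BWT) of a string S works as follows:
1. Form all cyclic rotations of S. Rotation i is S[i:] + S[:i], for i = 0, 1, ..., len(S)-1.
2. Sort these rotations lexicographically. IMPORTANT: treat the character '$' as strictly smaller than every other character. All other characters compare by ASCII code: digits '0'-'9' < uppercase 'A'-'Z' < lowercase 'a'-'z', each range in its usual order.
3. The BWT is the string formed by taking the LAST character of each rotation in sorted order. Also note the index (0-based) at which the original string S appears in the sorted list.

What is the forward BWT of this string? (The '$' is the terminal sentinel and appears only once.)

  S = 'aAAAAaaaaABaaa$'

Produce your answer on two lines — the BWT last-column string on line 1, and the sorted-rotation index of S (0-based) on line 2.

Answer: aaAAaAAa$aaaBaA
8

Derivation:
All 15 rotations (rotation i = S[i:]+S[:i]):
  rot[0] = aAAAAaaaaABaaa$
  rot[1] = AAAAaaaaABaaa$a
  rot[2] = AAAaaaaABaaa$aA
  rot[3] = AAaaaaABaaa$aAA
  rot[4] = AaaaaABaaa$aAAA
  rot[5] = aaaaABaaa$aAAAA
  rot[6] = aaaABaaa$aAAAAa
  rot[7] = aaABaaa$aAAAAaa
  rot[8] = aABaaa$aAAAAaaa
  rot[9] = ABaaa$aAAAAaaaa
  rot[10] = Baaa$aAAAAaaaaA
  rot[11] = aaa$aAAAAaaaaAB
  rot[12] = aa$aAAAAaaaaABa
  rot[13] = a$aAAAAaaaaABaa
  rot[14] = $aAAAAaaaaABaaa
Sorted (with $ < everything):
  sorted[0] = $aAAAAaaaaABaaa  (last char: 'a')
  sorted[1] = AAAAaaaaABaaa$a  (last char: 'a')
  sorted[2] = AAAaaaaABaaa$aA  (last char: 'A')
  sorted[3] = AAaaaaABaaa$aAA  (last char: 'A')
  sorted[4] = ABaaa$aAAAAaaaa  (last char: 'a')
  sorted[5] = AaaaaABaaa$aAAA  (last char: 'A')
  sorted[6] = Baaa$aAAAAaaaaA  (last char: 'A')
  sorted[7] = a$aAAAAaaaaABaa  (last char: 'a')
  sorted[8] = aAAAAaaaaABaaa$  (last char: '$')
  sorted[9] = aABaaa$aAAAAaaa  (last char: 'a')
  sorted[10] = aa$aAAAAaaaaABa  (last char: 'a')
  sorted[11] = aaABaaa$aAAAAaa  (last char: 'a')
  sorted[12] = aaa$aAAAAaaaaAB  (last char: 'B')
  sorted[13] = aaaABaaa$aAAAAa  (last char: 'a')
  sorted[14] = aaaaABaaa$aAAAA  (last char: 'A')
Last column: aaAAaAAa$aaaBaA
Original string S is at sorted index 8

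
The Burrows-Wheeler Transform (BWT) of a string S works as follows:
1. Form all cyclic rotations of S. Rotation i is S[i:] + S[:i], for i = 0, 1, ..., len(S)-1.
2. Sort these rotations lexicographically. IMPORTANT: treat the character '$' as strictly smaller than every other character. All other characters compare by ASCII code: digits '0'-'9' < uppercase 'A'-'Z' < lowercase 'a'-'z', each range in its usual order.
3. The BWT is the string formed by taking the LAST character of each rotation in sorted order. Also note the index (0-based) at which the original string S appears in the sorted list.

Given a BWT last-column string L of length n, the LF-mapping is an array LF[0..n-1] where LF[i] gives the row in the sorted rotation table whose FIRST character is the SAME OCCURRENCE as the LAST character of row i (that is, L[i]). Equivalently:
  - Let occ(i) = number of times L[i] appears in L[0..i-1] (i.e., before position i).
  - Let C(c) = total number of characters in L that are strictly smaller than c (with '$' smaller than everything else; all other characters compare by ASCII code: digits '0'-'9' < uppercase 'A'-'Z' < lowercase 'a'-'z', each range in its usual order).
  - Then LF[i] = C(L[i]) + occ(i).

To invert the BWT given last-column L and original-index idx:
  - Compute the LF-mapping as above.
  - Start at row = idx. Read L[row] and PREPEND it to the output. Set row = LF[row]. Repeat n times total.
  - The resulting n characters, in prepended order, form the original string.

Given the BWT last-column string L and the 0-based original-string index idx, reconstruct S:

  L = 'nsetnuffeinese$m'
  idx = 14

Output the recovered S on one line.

Answer: tennesseemuffin$

Derivation:
LF mapping: 9 12 1 14 10 15 5 6 2 7 11 3 13 4 0 8
Walk LF starting at row 14, prepending L[row]:
  step 1: row=14, L[14]='$', prepend. Next row=LF[14]=0
  step 2: row=0, L[0]='n', prepend. Next row=LF[0]=9
  step 3: row=9, L[9]='i', prepend. Next row=LF[9]=7
  step 4: row=7, L[7]='f', prepend. Next row=LF[7]=6
  step 5: row=6, L[6]='f', prepend. Next row=LF[6]=5
  step 6: row=5, L[5]='u', prepend. Next row=LF[5]=15
  step 7: row=15, L[15]='m', prepend. Next row=LF[15]=8
  step 8: row=8, L[8]='e', prepend. Next row=LF[8]=2
  step 9: row=2, L[2]='e', prepend. Next row=LF[2]=1
  step 10: row=1, L[1]='s', prepend. Next row=LF[1]=12
  step 11: row=12, L[12]='s', prepend. Next row=LF[12]=13
  step 12: row=13, L[13]='e', prepend. Next row=LF[13]=4
  step 13: row=4, L[4]='n', prepend. Next row=LF[4]=10
  step 14: row=10, L[10]='n', prepend. Next row=LF[10]=11
  step 15: row=11, L[11]='e', prepend. Next row=LF[11]=3
  step 16: row=3, L[3]='t', prepend. Next row=LF[3]=14
Reversed output: tennesseemuffin$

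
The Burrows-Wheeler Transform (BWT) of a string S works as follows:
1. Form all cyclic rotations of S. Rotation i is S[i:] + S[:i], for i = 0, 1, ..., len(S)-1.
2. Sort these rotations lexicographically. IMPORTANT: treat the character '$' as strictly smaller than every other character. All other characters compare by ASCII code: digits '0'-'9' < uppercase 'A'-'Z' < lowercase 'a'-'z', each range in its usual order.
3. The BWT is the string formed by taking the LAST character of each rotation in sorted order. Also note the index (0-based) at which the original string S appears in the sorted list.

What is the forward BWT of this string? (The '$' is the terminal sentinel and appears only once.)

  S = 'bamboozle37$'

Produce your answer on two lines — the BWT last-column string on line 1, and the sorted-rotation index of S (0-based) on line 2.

Answer: 7e3b$mlzaboo
4

Derivation:
All 12 rotations (rotation i = S[i:]+S[:i]):
  rot[0] = bamboozle37$
  rot[1] = amboozle37$b
  rot[2] = mboozle37$ba
  rot[3] = boozle37$bam
  rot[4] = oozle37$bamb
  rot[5] = ozle37$bambo
  rot[6] = zle37$bamboo
  rot[7] = le37$bambooz
  rot[8] = e37$bamboozl
  rot[9] = 37$bamboozle
  rot[10] = 7$bamboozle3
  rot[11] = $bamboozle37
Sorted (with $ < everything):
  sorted[0] = $bamboozle37  (last char: '7')
  sorted[1] = 37$bamboozle  (last char: 'e')
  sorted[2] = 7$bamboozle3  (last char: '3')
  sorted[3] = amboozle37$b  (last char: 'b')
  sorted[4] = bamboozle37$  (last char: '$')
  sorted[5] = boozle37$bam  (last char: 'm')
  sorted[6] = e37$bamboozl  (last char: 'l')
  sorted[7] = le37$bambooz  (last char: 'z')
  sorted[8] = mboozle37$ba  (last char: 'a')
  sorted[9] = oozle37$bamb  (last char: 'b')
  sorted[10] = ozle37$bambo  (last char: 'o')
  sorted[11] = zle37$bamboo  (last char: 'o')
Last column: 7e3b$mlzaboo
Original string S is at sorted index 4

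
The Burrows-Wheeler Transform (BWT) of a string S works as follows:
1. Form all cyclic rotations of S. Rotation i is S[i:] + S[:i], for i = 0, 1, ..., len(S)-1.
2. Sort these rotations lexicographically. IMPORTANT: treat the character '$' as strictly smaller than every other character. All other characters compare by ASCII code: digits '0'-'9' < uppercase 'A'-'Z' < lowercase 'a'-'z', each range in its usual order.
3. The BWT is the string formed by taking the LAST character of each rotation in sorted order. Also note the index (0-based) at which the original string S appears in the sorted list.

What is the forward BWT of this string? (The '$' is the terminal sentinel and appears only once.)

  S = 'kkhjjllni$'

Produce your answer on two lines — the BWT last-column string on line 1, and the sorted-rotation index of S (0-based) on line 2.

All 10 rotations (rotation i = S[i:]+S[:i]):
  rot[0] = kkhjjllni$
  rot[1] = khjjllni$k
  rot[2] = hjjllni$kk
  rot[3] = jjllni$kkh
  rot[4] = jllni$kkhj
  rot[5] = llni$kkhjj
  rot[6] = lni$kkhjjl
  rot[7] = ni$kkhjjll
  rot[8] = i$kkhjjlln
  rot[9] = $kkhjjllni
Sorted (with $ < everything):
  sorted[0] = $kkhjjllni  (last char: 'i')
  sorted[1] = hjjllni$kk  (last char: 'k')
  sorted[2] = i$kkhjjlln  (last char: 'n')
  sorted[3] = jjllni$kkh  (last char: 'h')
  sorted[4] = jllni$kkhj  (last char: 'j')
  sorted[5] = khjjllni$k  (last char: 'k')
  sorted[6] = kkhjjllni$  (last char: '$')
  sorted[7] = llni$kkhjj  (last char: 'j')
  sorted[8] = lni$kkhjjl  (last char: 'l')
  sorted[9] = ni$kkhjjll  (last char: 'l')
Last column: iknhjk$jll
Original string S is at sorted index 6

Answer: iknhjk$jll
6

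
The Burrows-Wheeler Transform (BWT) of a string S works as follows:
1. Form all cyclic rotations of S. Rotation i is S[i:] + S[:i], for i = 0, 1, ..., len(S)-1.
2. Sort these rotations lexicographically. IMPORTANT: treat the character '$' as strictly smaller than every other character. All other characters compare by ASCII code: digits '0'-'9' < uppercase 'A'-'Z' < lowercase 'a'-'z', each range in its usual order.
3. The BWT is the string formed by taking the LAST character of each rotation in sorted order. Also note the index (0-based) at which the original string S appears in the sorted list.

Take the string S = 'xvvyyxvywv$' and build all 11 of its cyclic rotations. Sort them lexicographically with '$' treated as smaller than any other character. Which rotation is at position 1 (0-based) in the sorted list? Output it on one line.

Answer: v$xvvyyxvyw

Derivation:
All 11 rotations (rotation i = S[i:]+S[:i]):
  rot[0] = xvvyyxvywv$
  rot[1] = vvyyxvywv$x
  rot[2] = vyyxvywv$xv
  rot[3] = yyxvywv$xvv
  rot[4] = yxvywv$xvvy
  rot[5] = xvywv$xvvyy
  rot[6] = vywv$xvvyyx
  rot[7] = ywv$xvvyyxv
  rot[8] = wv$xvvyyxvy
  rot[9] = v$xvvyyxvyw
  rot[10] = $xvvyyxvywv
Sorted (with $ < everything):
  sorted[0] = $xvvyyxvywv
  sorted[1] = v$xvvyyxvyw
  sorted[2] = vvyyxvywv$x
  sorted[3] = vywv$xvvyyx
  sorted[4] = vyyxvywv$xv
  sorted[5] = wv$xvvyyxvy
  sorted[6] = xvvyyxvywv$
  sorted[7] = xvywv$xvvyy
  sorted[8] = ywv$xvvyyxv
  sorted[9] = yxvywv$xvvy
  sorted[10] = yyxvywv$xvv
sorted[1] = v$xvvyyxvyw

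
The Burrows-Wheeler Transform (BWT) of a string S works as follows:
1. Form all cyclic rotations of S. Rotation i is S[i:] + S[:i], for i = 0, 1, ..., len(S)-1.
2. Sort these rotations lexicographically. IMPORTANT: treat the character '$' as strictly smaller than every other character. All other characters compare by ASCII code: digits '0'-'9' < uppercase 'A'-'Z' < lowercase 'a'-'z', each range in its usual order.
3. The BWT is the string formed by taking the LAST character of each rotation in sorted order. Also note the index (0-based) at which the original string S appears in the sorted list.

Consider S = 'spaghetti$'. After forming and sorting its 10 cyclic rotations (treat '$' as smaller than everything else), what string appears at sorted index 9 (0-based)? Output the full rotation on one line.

All 10 rotations (rotation i = S[i:]+S[:i]):
  rot[0] = spaghetti$
  rot[1] = paghetti$s
  rot[2] = aghetti$sp
  rot[3] = ghetti$spa
  rot[4] = hetti$spag
  rot[5] = etti$spagh
  rot[6] = tti$spaghe
  rot[7] = ti$spaghet
  rot[8] = i$spaghett
  rot[9] = $spaghetti
Sorted (with $ < everything):
  sorted[0] = $spaghetti
  sorted[1] = aghetti$sp
  sorted[2] = etti$spagh
  sorted[3] = ghetti$spa
  sorted[4] = hetti$spag
  sorted[5] = i$spaghett
  sorted[6] = paghetti$s
  sorted[7] = spaghetti$
  sorted[8] = ti$spaghet
  sorted[9] = tti$spaghe
sorted[9] = tti$spaghe

Answer: tti$spaghe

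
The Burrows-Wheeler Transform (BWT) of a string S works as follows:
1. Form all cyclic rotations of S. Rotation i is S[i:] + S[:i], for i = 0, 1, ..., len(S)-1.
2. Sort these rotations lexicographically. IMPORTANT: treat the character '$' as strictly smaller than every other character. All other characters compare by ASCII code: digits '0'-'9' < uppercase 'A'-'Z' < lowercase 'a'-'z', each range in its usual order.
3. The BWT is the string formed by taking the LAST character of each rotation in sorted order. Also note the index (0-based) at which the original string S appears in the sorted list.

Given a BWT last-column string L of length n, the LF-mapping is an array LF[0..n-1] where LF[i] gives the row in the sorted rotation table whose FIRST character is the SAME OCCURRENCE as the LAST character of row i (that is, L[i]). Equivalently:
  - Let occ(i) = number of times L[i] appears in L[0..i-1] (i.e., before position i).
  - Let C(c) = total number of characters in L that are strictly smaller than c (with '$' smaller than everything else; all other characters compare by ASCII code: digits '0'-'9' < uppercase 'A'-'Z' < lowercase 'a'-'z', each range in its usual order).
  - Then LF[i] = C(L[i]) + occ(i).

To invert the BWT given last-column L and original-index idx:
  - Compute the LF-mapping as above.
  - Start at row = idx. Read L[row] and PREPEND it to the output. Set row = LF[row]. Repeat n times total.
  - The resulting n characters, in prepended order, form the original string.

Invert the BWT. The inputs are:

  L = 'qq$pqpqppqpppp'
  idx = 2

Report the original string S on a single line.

LF mapping: 9 10 0 1 11 2 12 3 4 13 5 6 7 8
Walk LF starting at row 2, prepending L[row]:
  step 1: row=2, L[2]='$', prepend. Next row=LF[2]=0
  step 2: row=0, L[0]='q', prepend. Next row=LF[0]=9
  step 3: row=9, L[9]='q', prepend. Next row=LF[9]=13
  step 4: row=13, L[13]='p', prepend. Next row=LF[13]=8
  step 5: row=8, L[8]='p', prepend. Next row=LF[8]=4
  step 6: row=4, L[4]='q', prepend. Next row=LF[4]=11
  step 7: row=11, L[11]='p', prepend. Next row=LF[11]=6
  step 8: row=6, L[6]='q', prepend. Next row=LF[6]=12
  step 9: row=12, L[12]='p', prepend. Next row=LF[12]=7
  step 10: row=7, L[7]='p', prepend. Next row=LF[7]=3
  step 11: row=3, L[3]='p', prepend. Next row=LF[3]=1
  step 12: row=1, L[1]='q', prepend. Next row=LF[1]=10
  step 13: row=10, L[10]='p', prepend. Next row=LF[10]=5
  step 14: row=5, L[5]='p', prepend. Next row=LF[5]=2
Reversed output: ppqpppqpqppqq$

Answer: ppqpppqpqppqq$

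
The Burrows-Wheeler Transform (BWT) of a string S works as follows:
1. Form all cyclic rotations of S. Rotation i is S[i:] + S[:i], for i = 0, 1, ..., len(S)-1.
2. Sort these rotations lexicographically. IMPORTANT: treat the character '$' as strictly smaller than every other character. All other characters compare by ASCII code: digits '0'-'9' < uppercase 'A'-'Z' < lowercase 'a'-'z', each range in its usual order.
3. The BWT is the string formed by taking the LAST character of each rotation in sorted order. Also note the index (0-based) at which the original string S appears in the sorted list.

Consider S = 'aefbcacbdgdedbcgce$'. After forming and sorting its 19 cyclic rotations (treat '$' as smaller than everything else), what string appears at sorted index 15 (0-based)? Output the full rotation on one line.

All 19 rotations (rotation i = S[i:]+S[:i]):
  rot[0] = aefbcacbdgdedbcgce$
  rot[1] = efbcacbdgdedbcgce$a
  rot[2] = fbcacbdgdedbcgce$ae
  rot[3] = bcacbdgdedbcgce$aef
  rot[4] = cacbdgdedbcgce$aefb
  rot[5] = acbdgdedbcgce$aefbc
  rot[6] = cbdgdedbcgce$aefbca
  rot[7] = bdgdedbcgce$aefbcac
  rot[8] = dgdedbcgce$aefbcacb
  rot[9] = gdedbcgce$aefbcacbd
  rot[10] = dedbcgce$aefbcacbdg
  rot[11] = edbcgce$aefbcacbdgd
  rot[12] = dbcgce$aefbcacbdgde
  rot[13] = bcgce$aefbcacbdgded
  rot[14] = cgce$aefbcacbdgdedb
  rot[15] = gce$aefbcacbdgdedbc
  rot[16] = ce$aefbcacbdgdedbcg
  rot[17] = e$aefbcacbdgdedbcgc
  rot[18] = $aefbcacbdgdedbcgce
Sorted (with $ < everything):
  sorted[0] = $aefbcacbdgdedbcgce
  sorted[1] = acbdgdedbcgce$aefbc
  sorted[2] = aefbcacbdgdedbcgce$
  sorted[3] = bcacbdgdedbcgce$aef
  sorted[4] = bcgce$aefbcacbdgded
  sorted[5] = bdgdedbcgce$aefbcac
  sorted[6] = cacbdgdedbcgce$aefb
  sorted[7] = cbdgdedbcgce$aefbca
  sorted[8] = ce$aefbcacbdgdedbcg
  sorted[9] = cgce$aefbcacbdgdedb
  sorted[10] = dbcgce$aefbcacbdgde
  sorted[11] = dedbcgce$aefbcacbdg
  sorted[12] = dgdedbcgce$aefbcacb
  sorted[13] = e$aefbcacbdgdedbcgc
  sorted[14] = edbcgce$aefbcacbdgd
  sorted[15] = efbcacbdgdedbcgce$a
  sorted[16] = fbcacbdgdedbcgce$ae
  sorted[17] = gce$aefbcacbdgdedbc
  sorted[18] = gdedbcgce$aefbcacbd
sorted[15] = efbcacbdgdedbcgce$a

Answer: efbcacbdgdedbcgce$a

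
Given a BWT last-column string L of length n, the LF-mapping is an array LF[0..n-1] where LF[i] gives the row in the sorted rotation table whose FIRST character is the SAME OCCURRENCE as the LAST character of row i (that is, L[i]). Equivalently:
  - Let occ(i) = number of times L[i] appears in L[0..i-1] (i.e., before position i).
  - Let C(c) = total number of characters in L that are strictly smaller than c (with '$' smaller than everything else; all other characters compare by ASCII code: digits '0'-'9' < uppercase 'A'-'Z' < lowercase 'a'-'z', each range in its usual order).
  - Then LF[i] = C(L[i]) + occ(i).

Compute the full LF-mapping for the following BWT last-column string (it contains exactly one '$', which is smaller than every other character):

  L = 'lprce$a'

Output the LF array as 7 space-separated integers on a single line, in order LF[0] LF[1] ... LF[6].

Char counts: '$':1, 'a':1, 'c':1, 'e':1, 'l':1, 'p':1, 'r':1
C (first-col start): C('$')=0, C('a')=1, C('c')=2, C('e')=3, C('l')=4, C('p')=5, C('r')=6
L[0]='l': occ=0, LF[0]=C('l')+0=4+0=4
L[1]='p': occ=0, LF[1]=C('p')+0=5+0=5
L[2]='r': occ=0, LF[2]=C('r')+0=6+0=6
L[3]='c': occ=0, LF[3]=C('c')+0=2+0=2
L[4]='e': occ=0, LF[4]=C('e')+0=3+0=3
L[5]='$': occ=0, LF[5]=C('$')+0=0+0=0
L[6]='a': occ=0, LF[6]=C('a')+0=1+0=1

Answer: 4 5 6 2 3 0 1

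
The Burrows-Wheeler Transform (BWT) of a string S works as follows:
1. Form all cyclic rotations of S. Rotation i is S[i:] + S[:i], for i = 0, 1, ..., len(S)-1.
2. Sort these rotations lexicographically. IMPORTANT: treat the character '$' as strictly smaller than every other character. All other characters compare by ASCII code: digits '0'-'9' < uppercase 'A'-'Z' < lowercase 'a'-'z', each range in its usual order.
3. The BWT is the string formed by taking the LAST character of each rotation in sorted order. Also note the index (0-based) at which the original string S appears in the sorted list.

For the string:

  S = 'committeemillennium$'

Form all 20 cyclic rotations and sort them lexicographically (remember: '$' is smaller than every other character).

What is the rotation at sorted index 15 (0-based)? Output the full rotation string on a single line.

Answer: nnium$committeemille

Derivation:
All 20 rotations (rotation i = S[i:]+S[:i]):
  rot[0] = committeemillennium$
  rot[1] = ommitteemillennium$c
  rot[2] = mmitteemillennium$co
  rot[3] = mitteemillennium$com
  rot[4] = itteemillennium$comm
  rot[5] = tteemillennium$commi
  rot[6] = teemillennium$commit
  rot[7] = eemillennium$committ
  rot[8] = emillennium$committe
  rot[9] = millennium$committee
  rot[10] = illennium$committeem
  rot[11] = llennium$committeemi
  rot[12] = lennium$committeemil
  rot[13] = ennium$committeemill
  rot[14] = nnium$committeemille
  rot[15] = nium$committeemillen
  rot[16] = ium$committeemillenn
  rot[17] = um$committeemillenni
  rot[18] = m$committeemillenniu
  rot[19] = $committeemillennium
Sorted (with $ < everything):
  sorted[0] = $committeemillennium
  sorted[1] = committeemillennium$
  sorted[2] = eemillennium$committ
  sorted[3] = emillennium$committe
  sorted[4] = ennium$committeemill
  sorted[5] = illennium$committeem
  sorted[6] = itteemillennium$comm
  sorted[7] = ium$committeemillenn
  sorted[8] = lennium$committeemil
  sorted[9] = llennium$committeemi
  sorted[10] = m$committeemillenniu
  sorted[11] = millennium$committee
  sorted[12] = mitteemillennium$com
  sorted[13] = mmitteemillennium$co
  sorted[14] = nium$committeemillen
  sorted[15] = nnium$committeemille
  sorted[16] = ommitteemillennium$c
  sorted[17] = teemillennium$commit
  sorted[18] = tteemillennium$commi
  sorted[19] = um$committeemillenni
sorted[15] = nnium$committeemille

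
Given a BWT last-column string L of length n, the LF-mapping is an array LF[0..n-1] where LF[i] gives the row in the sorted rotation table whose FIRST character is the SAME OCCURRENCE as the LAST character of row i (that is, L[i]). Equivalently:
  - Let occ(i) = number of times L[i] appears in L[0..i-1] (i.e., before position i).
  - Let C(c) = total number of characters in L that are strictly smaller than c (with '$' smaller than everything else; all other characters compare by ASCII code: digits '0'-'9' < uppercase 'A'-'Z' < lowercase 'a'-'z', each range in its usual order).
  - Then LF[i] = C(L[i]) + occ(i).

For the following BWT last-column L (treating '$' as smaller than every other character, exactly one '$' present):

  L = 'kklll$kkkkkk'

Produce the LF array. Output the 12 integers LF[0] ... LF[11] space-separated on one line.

Char counts: '$':1, 'k':8, 'l':3
C (first-col start): C('$')=0, C('k')=1, C('l')=9
L[0]='k': occ=0, LF[0]=C('k')+0=1+0=1
L[1]='k': occ=1, LF[1]=C('k')+1=1+1=2
L[2]='l': occ=0, LF[2]=C('l')+0=9+0=9
L[3]='l': occ=1, LF[3]=C('l')+1=9+1=10
L[4]='l': occ=2, LF[4]=C('l')+2=9+2=11
L[5]='$': occ=0, LF[5]=C('$')+0=0+0=0
L[6]='k': occ=2, LF[6]=C('k')+2=1+2=3
L[7]='k': occ=3, LF[7]=C('k')+3=1+3=4
L[8]='k': occ=4, LF[8]=C('k')+4=1+4=5
L[9]='k': occ=5, LF[9]=C('k')+5=1+5=6
L[10]='k': occ=6, LF[10]=C('k')+6=1+6=7
L[11]='k': occ=7, LF[11]=C('k')+7=1+7=8

Answer: 1 2 9 10 11 0 3 4 5 6 7 8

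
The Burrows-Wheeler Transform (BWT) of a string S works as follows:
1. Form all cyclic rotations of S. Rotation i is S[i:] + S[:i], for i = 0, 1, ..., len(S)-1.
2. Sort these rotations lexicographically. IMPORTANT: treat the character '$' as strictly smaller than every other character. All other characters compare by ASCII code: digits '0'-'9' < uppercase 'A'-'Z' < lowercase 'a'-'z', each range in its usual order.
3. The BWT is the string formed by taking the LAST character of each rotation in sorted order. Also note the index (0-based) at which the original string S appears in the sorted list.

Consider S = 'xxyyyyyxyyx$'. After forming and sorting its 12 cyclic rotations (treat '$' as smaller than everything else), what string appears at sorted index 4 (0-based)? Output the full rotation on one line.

All 12 rotations (rotation i = S[i:]+S[:i]):
  rot[0] = xxyyyyyxyyx$
  rot[1] = xyyyyyxyyx$x
  rot[2] = yyyyyxyyx$xx
  rot[3] = yyyyxyyx$xxy
  rot[4] = yyyxyyx$xxyy
  rot[5] = yyxyyx$xxyyy
  rot[6] = yxyyx$xxyyyy
  rot[7] = xyyx$xxyyyyy
  rot[8] = yyx$xxyyyyyx
  rot[9] = yx$xxyyyyyxy
  rot[10] = x$xxyyyyyxyy
  rot[11] = $xxyyyyyxyyx
Sorted (with $ < everything):
  sorted[0] = $xxyyyyyxyyx
  sorted[1] = x$xxyyyyyxyy
  sorted[2] = xxyyyyyxyyx$
  sorted[3] = xyyx$xxyyyyy
  sorted[4] = xyyyyyxyyx$x
  sorted[5] = yx$xxyyyyyxy
  sorted[6] = yxyyx$xxyyyy
  sorted[7] = yyx$xxyyyyyx
  sorted[8] = yyxyyx$xxyyy
  sorted[9] = yyyxyyx$xxyy
  sorted[10] = yyyyxyyx$xxy
  sorted[11] = yyyyyxyyx$xx
sorted[4] = xyyyyyxyyx$x

Answer: xyyyyyxyyx$x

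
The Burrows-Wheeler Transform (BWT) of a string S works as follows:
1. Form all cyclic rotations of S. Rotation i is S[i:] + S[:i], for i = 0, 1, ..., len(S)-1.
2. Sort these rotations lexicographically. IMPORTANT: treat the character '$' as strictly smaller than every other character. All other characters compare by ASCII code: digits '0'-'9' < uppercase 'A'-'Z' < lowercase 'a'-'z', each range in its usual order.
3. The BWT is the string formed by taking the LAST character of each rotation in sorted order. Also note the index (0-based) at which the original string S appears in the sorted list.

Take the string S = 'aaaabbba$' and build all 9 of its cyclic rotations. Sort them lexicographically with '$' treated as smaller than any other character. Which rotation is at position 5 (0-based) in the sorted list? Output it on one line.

Answer: abbba$aaa

Derivation:
All 9 rotations (rotation i = S[i:]+S[:i]):
  rot[0] = aaaabbba$
  rot[1] = aaabbba$a
  rot[2] = aabbba$aa
  rot[3] = abbba$aaa
  rot[4] = bbba$aaaa
  rot[5] = bba$aaaab
  rot[6] = ba$aaaabb
  rot[7] = a$aaaabbb
  rot[8] = $aaaabbba
Sorted (with $ < everything):
  sorted[0] = $aaaabbba
  sorted[1] = a$aaaabbb
  sorted[2] = aaaabbba$
  sorted[3] = aaabbba$a
  sorted[4] = aabbba$aa
  sorted[5] = abbba$aaa
  sorted[6] = ba$aaaabb
  sorted[7] = bba$aaaab
  sorted[8] = bbba$aaaa
sorted[5] = abbba$aaa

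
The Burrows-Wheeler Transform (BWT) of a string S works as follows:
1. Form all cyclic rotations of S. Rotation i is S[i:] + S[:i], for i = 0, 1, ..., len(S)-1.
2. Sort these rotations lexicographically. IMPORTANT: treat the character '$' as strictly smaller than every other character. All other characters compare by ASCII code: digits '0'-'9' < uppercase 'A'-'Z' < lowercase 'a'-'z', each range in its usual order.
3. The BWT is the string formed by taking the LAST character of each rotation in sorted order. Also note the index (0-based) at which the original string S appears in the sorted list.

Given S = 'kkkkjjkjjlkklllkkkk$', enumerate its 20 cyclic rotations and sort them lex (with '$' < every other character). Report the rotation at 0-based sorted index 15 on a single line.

All 20 rotations (rotation i = S[i:]+S[:i]):
  rot[0] = kkkkjjkjjlkklllkkkk$
  rot[1] = kkkjjkjjlkklllkkkk$k
  rot[2] = kkjjkjjlkklllkkkk$kk
  rot[3] = kjjkjjlkklllkkkk$kkk
  rot[4] = jjkjjlkklllkkkk$kkkk
  rot[5] = jkjjlkklllkkkk$kkkkj
  rot[6] = kjjlkklllkkkk$kkkkjj
  rot[7] = jjlkklllkkkk$kkkkjjk
  rot[8] = jlkklllkkkk$kkkkjjkj
  rot[9] = lkklllkkkk$kkkkjjkjj
  rot[10] = kklllkkkk$kkkkjjkjjl
  rot[11] = klllkkkk$kkkkjjkjjlk
  rot[12] = lllkkkk$kkkkjjkjjlkk
  rot[13] = llkkkk$kkkkjjkjjlkkl
  rot[14] = lkkkk$kkkkjjkjjlkkll
  rot[15] = kkkk$kkkkjjkjjlkklll
  rot[16] = kkk$kkkkjjkjjlkklllk
  rot[17] = kk$kkkkjjkjjlkklllkk
  rot[18] = k$kkkkjjkjjlkklllkkk
  rot[19] = $kkkkjjkjjlkklllkkkk
Sorted (with $ < everything):
  sorted[0] = $kkkkjjkjjlkklllkkkk
  sorted[1] = jjkjjlkklllkkkk$kkkk
  sorted[2] = jjlkklllkkkk$kkkkjjk
  sorted[3] = jkjjlkklllkkkk$kkkkj
  sorted[4] = jlkklllkkkk$kkkkjjkj
  sorted[5] = k$kkkkjjkjjlkklllkkk
  sorted[6] = kjjkjjlkklllkkkk$kkk
  sorted[7] = kjjlkklllkkkk$kkkkjj
  sorted[8] = kk$kkkkjjkjjlkklllkk
  sorted[9] = kkjjkjjlkklllkkkk$kk
  sorted[10] = kkk$kkkkjjkjjlkklllk
  sorted[11] = kkkjjkjjlkklllkkkk$k
  sorted[12] = kkkk$kkkkjjkjjlkklll
  sorted[13] = kkkkjjkjjlkklllkkkk$
  sorted[14] = kklllkkkk$kkkkjjkjjl
  sorted[15] = klllkkkk$kkkkjjkjjlk
  sorted[16] = lkkkk$kkkkjjkjjlkkll
  sorted[17] = lkklllkkkk$kkkkjjkjj
  sorted[18] = llkkkk$kkkkjjkjjlkkl
  sorted[19] = lllkkkk$kkkkjjkjjlkk
sorted[15] = klllkkkk$kkkkjjkjjlk

Answer: klllkkkk$kkkkjjkjjlk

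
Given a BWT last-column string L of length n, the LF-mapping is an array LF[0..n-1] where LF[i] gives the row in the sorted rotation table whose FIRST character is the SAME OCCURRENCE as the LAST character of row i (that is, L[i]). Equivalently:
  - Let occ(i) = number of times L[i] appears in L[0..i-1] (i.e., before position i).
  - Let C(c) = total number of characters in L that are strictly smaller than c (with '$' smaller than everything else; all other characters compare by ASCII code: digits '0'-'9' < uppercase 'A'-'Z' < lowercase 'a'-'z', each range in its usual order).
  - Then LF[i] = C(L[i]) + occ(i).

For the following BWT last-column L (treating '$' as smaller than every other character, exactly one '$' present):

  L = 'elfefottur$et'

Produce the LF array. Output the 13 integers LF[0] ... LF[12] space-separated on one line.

Char counts: '$':1, 'e':3, 'f':2, 'l':1, 'o':1, 'r':1, 't':3, 'u':1
C (first-col start): C('$')=0, C('e')=1, C('f')=4, C('l')=6, C('o')=7, C('r')=8, C('t')=9, C('u')=12
L[0]='e': occ=0, LF[0]=C('e')+0=1+0=1
L[1]='l': occ=0, LF[1]=C('l')+0=6+0=6
L[2]='f': occ=0, LF[2]=C('f')+0=4+0=4
L[3]='e': occ=1, LF[3]=C('e')+1=1+1=2
L[4]='f': occ=1, LF[4]=C('f')+1=4+1=5
L[5]='o': occ=0, LF[5]=C('o')+0=7+0=7
L[6]='t': occ=0, LF[6]=C('t')+0=9+0=9
L[7]='t': occ=1, LF[7]=C('t')+1=9+1=10
L[8]='u': occ=0, LF[8]=C('u')+0=12+0=12
L[9]='r': occ=0, LF[9]=C('r')+0=8+0=8
L[10]='$': occ=0, LF[10]=C('$')+0=0+0=0
L[11]='e': occ=2, LF[11]=C('e')+2=1+2=3
L[12]='t': occ=2, LF[12]=C('t')+2=9+2=11

Answer: 1 6 4 2 5 7 9 10 12 8 0 3 11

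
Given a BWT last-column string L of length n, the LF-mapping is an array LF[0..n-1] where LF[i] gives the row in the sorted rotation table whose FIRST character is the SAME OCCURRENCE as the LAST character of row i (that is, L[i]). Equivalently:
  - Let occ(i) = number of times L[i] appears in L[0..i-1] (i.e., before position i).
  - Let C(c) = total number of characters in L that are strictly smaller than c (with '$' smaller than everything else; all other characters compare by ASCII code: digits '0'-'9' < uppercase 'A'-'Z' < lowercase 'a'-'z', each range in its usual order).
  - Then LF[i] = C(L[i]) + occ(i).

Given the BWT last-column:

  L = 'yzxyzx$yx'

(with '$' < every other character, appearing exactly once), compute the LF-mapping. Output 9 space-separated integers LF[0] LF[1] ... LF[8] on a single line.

Answer: 4 7 1 5 8 2 0 6 3

Derivation:
Char counts: '$':1, 'x':3, 'y':3, 'z':2
C (first-col start): C('$')=0, C('x')=1, C('y')=4, C('z')=7
L[0]='y': occ=0, LF[0]=C('y')+0=4+0=4
L[1]='z': occ=0, LF[1]=C('z')+0=7+0=7
L[2]='x': occ=0, LF[2]=C('x')+0=1+0=1
L[3]='y': occ=1, LF[3]=C('y')+1=4+1=5
L[4]='z': occ=1, LF[4]=C('z')+1=7+1=8
L[5]='x': occ=1, LF[5]=C('x')+1=1+1=2
L[6]='$': occ=0, LF[6]=C('$')+0=0+0=0
L[7]='y': occ=2, LF[7]=C('y')+2=4+2=6
L[8]='x': occ=2, LF[8]=C('x')+2=1+2=3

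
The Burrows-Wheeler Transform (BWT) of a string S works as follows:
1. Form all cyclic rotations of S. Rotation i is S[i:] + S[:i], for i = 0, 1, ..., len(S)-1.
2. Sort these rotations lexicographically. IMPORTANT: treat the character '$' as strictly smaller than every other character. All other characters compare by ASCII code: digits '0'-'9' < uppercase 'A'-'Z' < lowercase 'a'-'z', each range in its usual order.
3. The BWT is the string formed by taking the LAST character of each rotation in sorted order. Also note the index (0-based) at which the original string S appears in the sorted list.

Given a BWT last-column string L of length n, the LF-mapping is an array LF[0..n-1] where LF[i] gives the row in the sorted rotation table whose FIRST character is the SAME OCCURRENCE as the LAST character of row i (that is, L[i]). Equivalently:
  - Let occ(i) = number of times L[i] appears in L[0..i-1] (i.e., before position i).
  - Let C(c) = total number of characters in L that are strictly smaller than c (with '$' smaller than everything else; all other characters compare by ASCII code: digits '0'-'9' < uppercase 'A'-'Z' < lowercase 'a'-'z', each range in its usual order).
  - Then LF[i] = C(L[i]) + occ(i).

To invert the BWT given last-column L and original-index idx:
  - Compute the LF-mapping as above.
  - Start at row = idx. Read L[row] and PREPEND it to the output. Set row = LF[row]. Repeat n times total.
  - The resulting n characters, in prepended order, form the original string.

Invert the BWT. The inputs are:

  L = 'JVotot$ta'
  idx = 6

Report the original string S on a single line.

Answer: tattooVJ$

Derivation:
LF mapping: 1 2 4 6 5 7 0 8 3
Walk LF starting at row 6, prepending L[row]:
  step 1: row=6, L[6]='$', prepend. Next row=LF[6]=0
  step 2: row=0, L[0]='J', prepend. Next row=LF[0]=1
  step 3: row=1, L[1]='V', prepend. Next row=LF[1]=2
  step 4: row=2, L[2]='o', prepend. Next row=LF[2]=4
  step 5: row=4, L[4]='o', prepend. Next row=LF[4]=5
  step 6: row=5, L[5]='t', prepend. Next row=LF[5]=7
  step 7: row=7, L[7]='t', prepend. Next row=LF[7]=8
  step 8: row=8, L[8]='a', prepend. Next row=LF[8]=3
  step 9: row=3, L[3]='t', prepend. Next row=LF[3]=6
Reversed output: tattooVJ$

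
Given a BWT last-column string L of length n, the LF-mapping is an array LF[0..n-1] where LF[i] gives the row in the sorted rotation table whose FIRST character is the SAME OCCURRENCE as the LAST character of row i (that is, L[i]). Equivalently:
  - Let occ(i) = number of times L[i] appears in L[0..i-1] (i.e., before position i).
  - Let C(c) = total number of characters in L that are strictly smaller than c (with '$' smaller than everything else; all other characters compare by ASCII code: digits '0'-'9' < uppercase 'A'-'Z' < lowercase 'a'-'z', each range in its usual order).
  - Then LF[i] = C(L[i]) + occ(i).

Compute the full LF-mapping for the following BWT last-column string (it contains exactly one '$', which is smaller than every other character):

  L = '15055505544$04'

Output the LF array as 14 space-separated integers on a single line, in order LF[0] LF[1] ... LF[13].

Answer: 4 8 1 9 10 11 2 12 13 5 6 0 3 7

Derivation:
Char counts: '$':1, '0':3, '1':1, '4':3, '5':6
C (first-col start): C('$')=0, C('0')=1, C('1')=4, C('4')=5, C('5')=8
L[0]='1': occ=0, LF[0]=C('1')+0=4+0=4
L[1]='5': occ=0, LF[1]=C('5')+0=8+0=8
L[2]='0': occ=0, LF[2]=C('0')+0=1+0=1
L[3]='5': occ=1, LF[3]=C('5')+1=8+1=9
L[4]='5': occ=2, LF[4]=C('5')+2=8+2=10
L[5]='5': occ=3, LF[5]=C('5')+3=8+3=11
L[6]='0': occ=1, LF[6]=C('0')+1=1+1=2
L[7]='5': occ=4, LF[7]=C('5')+4=8+4=12
L[8]='5': occ=5, LF[8]=C('5')+5=8+5=13
L[9]='4': occ=0, LF[9]=C('4')+0=5+0=5
L[10]='4': occ=1, LF[10]=C('4')+1=5+1=6
L[11]='$': occ=0, LF[11]=C('$')+0=0+0=0
L[12]='0': occ=2, LF[12]=C('0')+2=1+2=3
L[13]='4': occ=2, LF[13]=C('4')+2=5+2=7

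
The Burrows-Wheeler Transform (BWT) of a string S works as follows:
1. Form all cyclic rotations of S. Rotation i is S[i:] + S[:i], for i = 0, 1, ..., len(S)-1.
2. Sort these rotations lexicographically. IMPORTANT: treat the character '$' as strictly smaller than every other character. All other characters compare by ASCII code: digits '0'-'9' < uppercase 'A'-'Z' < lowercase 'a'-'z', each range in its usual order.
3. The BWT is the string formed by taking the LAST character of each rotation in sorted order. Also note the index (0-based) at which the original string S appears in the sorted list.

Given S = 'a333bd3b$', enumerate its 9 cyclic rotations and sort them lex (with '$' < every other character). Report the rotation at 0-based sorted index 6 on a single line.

All 9 rotations (rotation i = S[i:]+S[:i]):
  rot[0] = a333bd3b$
  rot[1] = 333bd3b$a
  rot[2] = 33bd3b$a3
  rot[3] = 3bd3b$a33
  rot[4] = bd3b$a333
  rot[5] = d3b$a333b
  rot[6] = 3b$a333bd
  rot[7] = b$a333bd3
  rot[8] = $a333bd3b
Sorted (with $ < everything):
  sorted[0] = $a333bd3b
  sorted[1] = 333bd3b$a
  sorted[2] = 33bd3b$a3
  sorted[3] = 3b$a333bd
  sorted[4] = 3bd3b$a33
  sorted[5] = a333bd3b$
  sorted[6] = b$a333bd3
  sorted[7] = bd3b$a333
  sorted[8] = d3b$a333b
sorted[6] = b$a333bd3

Answer: b$a333bd3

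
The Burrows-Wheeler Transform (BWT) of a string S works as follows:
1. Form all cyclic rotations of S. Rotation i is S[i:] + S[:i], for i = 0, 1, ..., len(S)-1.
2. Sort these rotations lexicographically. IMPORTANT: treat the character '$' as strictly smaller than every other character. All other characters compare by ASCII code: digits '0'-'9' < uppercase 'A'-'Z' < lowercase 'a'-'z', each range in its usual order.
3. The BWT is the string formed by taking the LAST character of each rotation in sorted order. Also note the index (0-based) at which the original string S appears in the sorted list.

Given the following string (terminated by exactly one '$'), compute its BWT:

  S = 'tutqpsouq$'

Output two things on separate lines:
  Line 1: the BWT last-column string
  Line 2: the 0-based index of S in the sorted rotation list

Answer: qsqutpu$ot
7

Derivation:
All 10 rotations (rotation i = S[i:]+S[:i]):
  rot[0] = tutqpsouq$
  rot[1] = utqpsouq$t
  rot[2] = tqpsouq$tu
  rot[3] = qpsouq$tut
  rot[4] = psouq$tutq
  rot[5] = souq$tutqp
  rot[6] = ouq$tutqps
  rot[7] = uq$tutqpso
  rot[8] = q$tutqpsou
  rot[9] = $tutqpsouq
Sorted (with $ < everything):
  sorted[0] = $tutqpsouq  (last char: 'q')
  sorted[1] = ouq$tutqps  (last char: 's')
  sorted[2] = psouq$tutq  (last char: 'q')
  sorted[3] = q$tutqpsou  (last char: 'u')
  sorted[4] = qpsouq$tut  (last char: 't')
  sorted[5] = souq$tutqp  (last char: 'p')
  sorted[6] = tqpsouq$tu  (last char: 'u')
  sorted[7] = tutqpsouq$  (last char: '$')
  sorted[8] = uq$tutqpso  (last char: 'o')
  sorted[9] = utqpsouq$t  (last char: 't')
Last column: qsqutpu$ot
Original string S is at sorted index 7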